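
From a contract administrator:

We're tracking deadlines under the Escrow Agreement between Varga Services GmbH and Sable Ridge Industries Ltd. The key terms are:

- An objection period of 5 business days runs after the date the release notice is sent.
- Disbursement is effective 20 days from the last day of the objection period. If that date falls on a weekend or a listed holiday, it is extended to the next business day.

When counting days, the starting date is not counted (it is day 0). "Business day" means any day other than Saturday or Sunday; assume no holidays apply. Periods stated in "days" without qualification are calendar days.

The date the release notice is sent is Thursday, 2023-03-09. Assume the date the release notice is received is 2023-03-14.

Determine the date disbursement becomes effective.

The last day of the objection period: counting 5 business days from Thursday, 2023-03-09 (Mar 10, Mar 13, Mar 14, Mar 15, Mar 16, skipping weekends) reaches Thursday, 2023-03-16.
The date disbursement becomes effective: 2023-03-16 + 20 days = 2023-04-05. 2023-04-05 is a Wednesday, so no roll-forward applies.

2023-04-05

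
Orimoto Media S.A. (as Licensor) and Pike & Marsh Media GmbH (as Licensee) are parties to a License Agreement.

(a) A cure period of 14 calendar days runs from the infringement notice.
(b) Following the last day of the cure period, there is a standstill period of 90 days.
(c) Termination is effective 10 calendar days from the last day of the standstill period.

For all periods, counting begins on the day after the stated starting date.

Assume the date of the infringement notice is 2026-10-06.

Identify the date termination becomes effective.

2027-01-28

The last day of the cure period: 2026-10-06 + 14 days = 2026-10-20.
The last day of the standstill period: 90 calendar days after 2026-10-20 is 2027-01-18.
The date termination becomes effective: 10 calendar days after 2027-01-18 is 2027-01-28.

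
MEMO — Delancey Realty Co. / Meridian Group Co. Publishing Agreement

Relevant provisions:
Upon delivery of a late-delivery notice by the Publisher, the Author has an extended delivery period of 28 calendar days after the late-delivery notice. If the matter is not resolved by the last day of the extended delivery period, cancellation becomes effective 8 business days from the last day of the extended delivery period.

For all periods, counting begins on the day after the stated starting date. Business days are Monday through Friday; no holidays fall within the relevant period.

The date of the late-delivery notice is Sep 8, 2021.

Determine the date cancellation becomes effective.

The last day of the extended delivery period: 28 calendar days after Sep 8, 2021 is Oct 6, 2021.
From Wednesday, Oct 6, 2021, 8 business days (Oct 7, Oct 8, Oct 11, Oct 12, Oct 13, Oct 14, Oct 15, Oct 18, skipping weekends) brings us to Monday, Oct 18, 2021, which is the date cancellation becomes effective.

Oct 18, 2021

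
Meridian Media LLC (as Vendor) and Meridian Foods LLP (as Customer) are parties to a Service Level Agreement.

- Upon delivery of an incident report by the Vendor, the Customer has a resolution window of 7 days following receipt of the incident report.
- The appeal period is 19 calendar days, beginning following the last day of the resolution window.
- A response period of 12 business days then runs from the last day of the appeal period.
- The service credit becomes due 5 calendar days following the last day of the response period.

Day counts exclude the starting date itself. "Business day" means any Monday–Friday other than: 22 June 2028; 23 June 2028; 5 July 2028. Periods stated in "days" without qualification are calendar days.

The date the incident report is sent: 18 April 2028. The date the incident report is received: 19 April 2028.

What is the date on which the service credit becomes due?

The last day of the resolution window: 19 April 2028 + 7 days = 26 April 2028.
Adding 19 calendar days to 26 April 2028 gives 15 May 2028, which is the last day of the appeal period.
The last day of the response period: 12 business days after Monday, 15 May 2028, skipping weekends — May 16, May 17, May 18, May 19, …, May 29, May 30, May 31 — lands on Wednesday, 31 May 2028.
The date on which the service credit becomes due: 5 calendar days after 31 May 2028 is 5 June 2028.

5 June 2028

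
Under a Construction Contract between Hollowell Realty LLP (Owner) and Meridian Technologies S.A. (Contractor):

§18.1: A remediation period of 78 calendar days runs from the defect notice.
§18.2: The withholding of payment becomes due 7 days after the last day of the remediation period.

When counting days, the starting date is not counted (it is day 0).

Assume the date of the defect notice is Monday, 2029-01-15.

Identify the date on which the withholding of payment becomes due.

2029-04-10

Adding 78 calendar days to 2029-01-15 gives 2029-04-03, which is the last day of the remediation period.
The date on which the withholding of payment becomes due: 2029-04-03 + 7 days = 2029-04-10.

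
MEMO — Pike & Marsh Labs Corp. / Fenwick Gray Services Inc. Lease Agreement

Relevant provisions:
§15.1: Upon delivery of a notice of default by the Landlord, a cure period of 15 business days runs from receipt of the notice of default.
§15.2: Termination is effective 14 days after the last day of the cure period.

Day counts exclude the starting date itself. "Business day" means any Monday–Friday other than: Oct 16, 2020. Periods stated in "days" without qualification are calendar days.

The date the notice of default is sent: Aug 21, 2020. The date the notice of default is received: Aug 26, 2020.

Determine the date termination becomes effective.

Sep 30, 2020

From Wednesday, Aug 26, 2020, 15 business days (Aug 27, Aug 28, Aug 31, Sep 1, …, Sep 14, Sep 15, Sep 16, skipping weekends) brings us to Wednesday, Sep 16, 2020, which is the last day of the cure period.
Adding 14 calendar days to Sep 16, 2020 gives Sep 30, 2020, which is the date termination becomes effective.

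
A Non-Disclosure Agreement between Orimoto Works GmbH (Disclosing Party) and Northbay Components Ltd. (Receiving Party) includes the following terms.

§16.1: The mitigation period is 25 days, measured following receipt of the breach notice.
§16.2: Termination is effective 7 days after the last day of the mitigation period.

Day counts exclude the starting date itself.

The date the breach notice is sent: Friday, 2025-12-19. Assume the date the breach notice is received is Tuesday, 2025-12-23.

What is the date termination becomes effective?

The last day of the mitigation period: 25 calendar days after 2025-12-23 is 2026-01-17.
The date termination becomes effective: 2026-01-17 + 7 days = 2026-01-24.

2026-01-24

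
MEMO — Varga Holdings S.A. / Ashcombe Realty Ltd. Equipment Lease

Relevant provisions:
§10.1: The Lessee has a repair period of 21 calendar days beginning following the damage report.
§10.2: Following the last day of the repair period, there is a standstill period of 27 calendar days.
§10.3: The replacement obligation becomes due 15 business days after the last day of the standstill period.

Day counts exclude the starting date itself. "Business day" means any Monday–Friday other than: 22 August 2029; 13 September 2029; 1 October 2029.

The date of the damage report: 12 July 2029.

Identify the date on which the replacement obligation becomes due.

The last day of the repair period: 12 July 2029 + 21 days = 2 August 2029.
Adding 27 calendar days to 2 August 2029 gives 29 August 2029, which is the last day of the standstill period.
The date on which the replacement obligation becomes due: counting 15 business days from Wednesday, 29 August 2029 (Aug 30, Aug 31, Sep 3, Sep 4, …, Sep 18, Sep 19, Sep 20, skipping weekends and the listed holiday on Sep 13) reaches Thursday, 20 September 2029.

20 September 2029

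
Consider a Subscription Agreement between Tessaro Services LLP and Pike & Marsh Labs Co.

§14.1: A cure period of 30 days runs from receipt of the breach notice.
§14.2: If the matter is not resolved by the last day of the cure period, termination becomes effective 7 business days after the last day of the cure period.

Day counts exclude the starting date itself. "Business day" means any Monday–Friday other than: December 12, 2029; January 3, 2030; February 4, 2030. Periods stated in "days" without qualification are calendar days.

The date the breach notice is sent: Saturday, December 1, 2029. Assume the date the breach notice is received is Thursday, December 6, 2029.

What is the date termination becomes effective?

The last day of the cure period: 30 calendar days after December 6, 2029 is January 5, 2030.
The date termination becomes effective: counting 7 business days from Saturday, January 5, 2030 (Jan 7, Jan 8, Jan 9, Jan 10, Jan 11, Jan 14, Jan 15, skipping weekends) reaches Tuesday, January 15, 2030.

January 15, 2030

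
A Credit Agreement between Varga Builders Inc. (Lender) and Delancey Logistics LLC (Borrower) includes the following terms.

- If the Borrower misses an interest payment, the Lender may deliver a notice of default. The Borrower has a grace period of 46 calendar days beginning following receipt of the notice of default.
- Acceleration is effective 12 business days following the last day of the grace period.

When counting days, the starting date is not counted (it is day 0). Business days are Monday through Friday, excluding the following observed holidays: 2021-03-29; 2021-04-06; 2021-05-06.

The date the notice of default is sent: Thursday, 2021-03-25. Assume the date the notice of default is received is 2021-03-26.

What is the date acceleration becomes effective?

The last day of the grace period: 46 calendar days after 2021-03-26 is 2021-05-11.
The date acceleration becomes effective: 12 business days after Tuesday, 2021-05-11, skipping weekends — May 12, May 13, May 14, May 17, …, May 25, May 26, May 27 — lands on Thursday, 2021-05-27.

2021-05-27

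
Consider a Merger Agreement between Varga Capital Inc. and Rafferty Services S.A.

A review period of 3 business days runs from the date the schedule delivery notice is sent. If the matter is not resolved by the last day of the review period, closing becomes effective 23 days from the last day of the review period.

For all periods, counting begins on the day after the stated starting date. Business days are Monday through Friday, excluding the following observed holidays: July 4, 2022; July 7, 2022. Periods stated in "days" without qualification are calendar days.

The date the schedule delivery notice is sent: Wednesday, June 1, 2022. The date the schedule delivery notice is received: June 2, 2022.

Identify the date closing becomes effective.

The last day of the review period: counting 3 business days from Wednesday, June 1, 2022 (Jun 2, Jun 3, Jun 6, skipping weekends) reaches Monday, June 6, 2022.
The date closing becomes effective: June 6, 2022 + 23 days = June 29, 2022.

June 29, 2022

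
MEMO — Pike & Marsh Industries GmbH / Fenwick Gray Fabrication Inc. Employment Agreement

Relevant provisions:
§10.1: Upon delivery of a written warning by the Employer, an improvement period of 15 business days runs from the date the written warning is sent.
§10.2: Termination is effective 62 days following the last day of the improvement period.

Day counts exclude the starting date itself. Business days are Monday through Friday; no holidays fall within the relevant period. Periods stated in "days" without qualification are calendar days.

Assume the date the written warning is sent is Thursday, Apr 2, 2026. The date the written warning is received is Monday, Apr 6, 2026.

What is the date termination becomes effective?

Jun 24, 2026

The last day of the improvement period: 15 business days after Thursday, Apr 2, 2026, skipping weekends — Apr 3, Apr 6, Apr 7, Apr 8, …, Apr 21, Apr 22, Apr 23 — lands on Thursday, Apr 23, 2026.
Adding 62 calendar days to Apr 23, 2026 gives Jun 24, 2026, which is the date termination becomes effective.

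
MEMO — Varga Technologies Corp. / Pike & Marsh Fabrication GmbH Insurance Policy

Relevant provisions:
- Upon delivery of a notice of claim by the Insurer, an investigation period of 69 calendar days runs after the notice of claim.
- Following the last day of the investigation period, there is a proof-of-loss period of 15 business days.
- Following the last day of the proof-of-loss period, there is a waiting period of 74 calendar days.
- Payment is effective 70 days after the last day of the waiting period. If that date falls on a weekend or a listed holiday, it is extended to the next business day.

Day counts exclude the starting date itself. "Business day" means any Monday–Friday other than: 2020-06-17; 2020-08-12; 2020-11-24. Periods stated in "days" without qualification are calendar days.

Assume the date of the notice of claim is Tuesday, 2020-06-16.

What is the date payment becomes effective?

The last day of the investigation period: 2020-06-16 + 69 days = 2020-08-24.
The last day of the proof-of-loss period: counting 15 business days from Monday, 2020-08-24 (Aug 25, Aug 26, Aug 27, Aug 28, …, Sep 10, Sep 11, Sep 14, skipping weekends) reaches Monday, 2020-09-14.
The last day of the waiting period: 74 calendar days after 2020-09-14 is 2020-11-27.
The date payment becomes effective: 70 calendar days after 2020-11-27 is 2021-02-05. 2021-02-05 is a Friday and is not a listed holiday, so no roll-forward applies.

2021-02-05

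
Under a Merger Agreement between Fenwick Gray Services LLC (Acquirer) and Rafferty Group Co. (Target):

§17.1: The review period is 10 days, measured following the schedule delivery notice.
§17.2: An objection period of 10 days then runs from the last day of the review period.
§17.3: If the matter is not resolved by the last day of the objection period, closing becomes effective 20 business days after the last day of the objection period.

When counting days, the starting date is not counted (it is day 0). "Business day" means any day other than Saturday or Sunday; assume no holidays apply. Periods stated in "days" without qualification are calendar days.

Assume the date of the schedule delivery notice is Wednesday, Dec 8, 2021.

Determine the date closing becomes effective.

Jan 25, 2022

The last day of the review period: Dec 8, 2021 + 10 days = Dec 18, 2021.
The last day of the objection period: Dec 18, 2021 + 10 days = Dec 28, 2021.
The date closing becomes effective: counting 20 business days from Tuesday, Dec 28, 2021 (Dec 29, Dec 30, Dec 31, Jan 3, …, Jan 21, Jan 24, Jan 25, skipping weekends) reaches Tuesday, Jan 25, 2022.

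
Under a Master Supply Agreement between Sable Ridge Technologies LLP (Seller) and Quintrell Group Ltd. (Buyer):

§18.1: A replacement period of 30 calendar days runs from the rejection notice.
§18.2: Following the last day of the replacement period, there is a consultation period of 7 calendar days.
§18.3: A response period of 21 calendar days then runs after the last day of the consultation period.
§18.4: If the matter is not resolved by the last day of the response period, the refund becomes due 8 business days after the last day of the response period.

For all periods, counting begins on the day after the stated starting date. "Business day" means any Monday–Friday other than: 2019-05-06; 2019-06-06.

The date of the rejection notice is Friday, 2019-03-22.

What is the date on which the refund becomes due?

2019-05-29

Adding 30 calendar days to 2019-03-22 gives 2019-04-21, which is the last day of the replacement period.
Adding 7 calendar days to 2019-04-21 gives 2019-04-28, which is the last day of the consultation period.
The last day of the response period: 2019-04-28 + 21 days = 2019-05-19.
The date on which the refund becomes due: counting 8 business days from Sunday, 2019-05-19 (May 20, May 21, May 22, May 23, May 24, May 27, May 28, May 29, skipping weekends) reaches Wednesday, 2019-05-29.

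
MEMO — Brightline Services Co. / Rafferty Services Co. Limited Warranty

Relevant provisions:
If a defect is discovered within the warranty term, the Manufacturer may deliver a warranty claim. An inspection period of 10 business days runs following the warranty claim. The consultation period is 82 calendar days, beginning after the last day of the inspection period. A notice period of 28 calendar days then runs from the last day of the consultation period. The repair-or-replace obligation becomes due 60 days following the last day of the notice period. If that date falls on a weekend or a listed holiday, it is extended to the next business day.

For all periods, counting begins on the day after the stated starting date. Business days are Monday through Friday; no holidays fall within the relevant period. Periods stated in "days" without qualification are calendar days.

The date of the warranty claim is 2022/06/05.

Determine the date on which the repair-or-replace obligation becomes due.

From Sunday, 2022/06/05, 10 business days (Jun 6, Jun 7, Jun 8, Jun 9, Jun 10, Jun 13, Jun 14, Jun 15, Jun 16, Jun 17, skipping weekends) brings us to Friday, 2022/06/17, which is the last day of the inspection period.
The last day of the consultation period: 82 calendar days after 2022/06/17 is 2022/09/07.
The last day of the notice period: 2022/09/07 + 28 days = 2022/10/05.
The date on which the repair-or-replace obligation becomes due: 2022/10/05 + 60 days = 2022/12/04. That falls on a Sunday, so it rolls to the next business day, Monday, 2022/12/05.

2022/12/05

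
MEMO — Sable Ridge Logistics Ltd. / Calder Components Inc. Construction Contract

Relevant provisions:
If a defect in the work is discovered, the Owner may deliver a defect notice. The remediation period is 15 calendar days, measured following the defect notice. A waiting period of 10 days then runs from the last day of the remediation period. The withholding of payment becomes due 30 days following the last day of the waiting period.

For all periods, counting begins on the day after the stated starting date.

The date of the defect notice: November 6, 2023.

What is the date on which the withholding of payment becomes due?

Adding 15 calendar days to November 6, 2023 gives November 21, 2023, which is the last day of the remediation period.
Adding 10 calendar days to November 21, 2023 gives December 1, 2023, which is the last day of the waiting period.
The date on which the withholding of payment becomes due: 30 calendar days after December 1, 2023 is December 31, 2023.

December 31, 2023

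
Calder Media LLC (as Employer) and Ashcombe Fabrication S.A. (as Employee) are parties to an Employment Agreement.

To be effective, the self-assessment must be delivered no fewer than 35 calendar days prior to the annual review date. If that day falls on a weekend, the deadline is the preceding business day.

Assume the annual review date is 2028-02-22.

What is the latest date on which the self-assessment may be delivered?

2028-01-18

2028-02-22 minus 35 days is 2028-01-18. That is a Tuesday, so no adjustment is needed.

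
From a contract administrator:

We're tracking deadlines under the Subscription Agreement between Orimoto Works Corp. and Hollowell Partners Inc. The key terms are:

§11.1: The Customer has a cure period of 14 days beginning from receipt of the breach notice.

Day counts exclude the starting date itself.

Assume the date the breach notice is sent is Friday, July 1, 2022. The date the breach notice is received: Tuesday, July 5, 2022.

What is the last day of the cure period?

Adding 14 calendar days to July 5, 2022 gives July 19, 2022, which is the last day of the cure period.

July 19, 2022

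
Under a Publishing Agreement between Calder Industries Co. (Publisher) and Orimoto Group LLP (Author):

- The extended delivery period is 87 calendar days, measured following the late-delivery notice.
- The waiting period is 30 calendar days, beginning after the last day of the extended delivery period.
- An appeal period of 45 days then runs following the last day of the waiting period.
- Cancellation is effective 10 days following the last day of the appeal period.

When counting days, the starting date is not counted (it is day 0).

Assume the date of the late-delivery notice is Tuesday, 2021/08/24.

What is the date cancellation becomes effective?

The last day of the extended delivery period: 87 calendar days after 2021/08/24 is 2021/11/19.
The last day of the waiting period: 2021/11/19 + 30 days = 2021/12/19.
The last day of the appeal period: 2021/12/19 + 45 days = 2022/02/02.
Adding 10 calendar days to 2022/02/02 gives 2022/02/12, which is the date cancellation becomes effective.

2022/02/12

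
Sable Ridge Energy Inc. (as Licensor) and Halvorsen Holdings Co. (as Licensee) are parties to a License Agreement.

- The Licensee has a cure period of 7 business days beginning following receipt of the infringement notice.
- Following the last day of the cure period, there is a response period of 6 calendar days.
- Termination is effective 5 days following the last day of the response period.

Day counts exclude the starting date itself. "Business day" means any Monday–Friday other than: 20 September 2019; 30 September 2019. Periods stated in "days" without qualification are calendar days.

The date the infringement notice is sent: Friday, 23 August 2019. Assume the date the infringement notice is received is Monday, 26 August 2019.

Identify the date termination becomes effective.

From Monday, 26 August 2019, 7 business days (Aug 27, Aug 28, Aug 29, Aug 30, Sep 2, Sep 3, Sep 4, skipping weekends) brings us to Wednesday, 4 September 2019, which is the last day of the cure period.
The last day of the response period: 4 September 2019 + 6 days = 10 September 2019.
The date termination becomes effective: 10 September 2019 + 5 days = 15 September 2019.

15 September 2019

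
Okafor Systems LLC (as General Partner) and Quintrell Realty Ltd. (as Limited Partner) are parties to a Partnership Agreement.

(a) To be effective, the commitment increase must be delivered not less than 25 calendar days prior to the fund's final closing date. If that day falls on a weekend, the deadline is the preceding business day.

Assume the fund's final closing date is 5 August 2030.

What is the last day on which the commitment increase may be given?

Counting back 25 calendar days from 5 August 2030 gives 11 July 2030. That is a Thursday, so no adjustment is needed.

11 July 2030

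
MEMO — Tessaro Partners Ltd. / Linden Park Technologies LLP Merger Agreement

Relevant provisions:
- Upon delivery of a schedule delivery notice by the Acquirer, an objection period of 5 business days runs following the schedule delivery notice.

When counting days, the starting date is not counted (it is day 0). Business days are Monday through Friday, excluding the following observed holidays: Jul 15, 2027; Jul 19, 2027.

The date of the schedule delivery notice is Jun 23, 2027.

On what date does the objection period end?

The last day of the objection period: counting 5 business days from Wednesday, Jun 23, 2027 (Jun 24, Jun 25, Jun 28, Jun 29, Jun 30, skipping weekends) reaches Wednesday, Jun 30, 2027.

Jun 30, 2027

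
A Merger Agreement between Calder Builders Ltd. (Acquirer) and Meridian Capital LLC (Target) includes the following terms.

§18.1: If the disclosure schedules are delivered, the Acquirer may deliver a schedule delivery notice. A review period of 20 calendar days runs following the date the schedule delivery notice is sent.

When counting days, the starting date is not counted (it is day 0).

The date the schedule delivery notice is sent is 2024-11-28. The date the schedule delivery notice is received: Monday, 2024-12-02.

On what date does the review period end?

The last day of the review period: 2024-11-28 + 20 days = 2024-12-18.

2024-12-18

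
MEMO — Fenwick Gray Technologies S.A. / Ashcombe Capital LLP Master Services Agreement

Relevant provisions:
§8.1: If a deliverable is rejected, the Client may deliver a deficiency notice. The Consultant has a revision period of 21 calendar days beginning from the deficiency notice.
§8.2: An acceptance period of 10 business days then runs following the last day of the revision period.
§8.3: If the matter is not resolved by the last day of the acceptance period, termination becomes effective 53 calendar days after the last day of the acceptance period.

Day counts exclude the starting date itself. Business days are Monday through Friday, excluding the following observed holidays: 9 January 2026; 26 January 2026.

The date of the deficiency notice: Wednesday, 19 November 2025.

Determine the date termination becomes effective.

The last day of the revision period: 19 November 2025 + 21 days = 10 December 2025.
From Wednesday, 10 December 2025, 10 business days (Dec 11, Dec 12, Dec 15, Dec 16, Dec 17, Dec 18, Dec 19, Dec 22, Dec 23, Dec 24, skipping weekends) brings us to Wednesday, 24 December 2025, which is the last day of the acceptance period.
The date termination becomes effective: 53 calendar days after 24 December 2025 is 15 February 2026.

15 February 2026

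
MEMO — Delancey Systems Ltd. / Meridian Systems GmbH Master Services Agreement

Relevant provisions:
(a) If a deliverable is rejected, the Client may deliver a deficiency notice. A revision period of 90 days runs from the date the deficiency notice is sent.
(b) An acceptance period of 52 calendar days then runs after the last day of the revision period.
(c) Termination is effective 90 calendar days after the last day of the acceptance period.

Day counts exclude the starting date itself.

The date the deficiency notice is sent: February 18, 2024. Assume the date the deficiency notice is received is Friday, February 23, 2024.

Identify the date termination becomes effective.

The last day of the revision period: February 18, 2024 + 90 days = May 18, 2024.
Adding 52 calendar days to May 18, 2024 gives July 9, 2024, which is the last day of the acceptance period.
The date termination becomes effective: July 9, 2024 + 90 days = October 7, 2024.

October 7, 2024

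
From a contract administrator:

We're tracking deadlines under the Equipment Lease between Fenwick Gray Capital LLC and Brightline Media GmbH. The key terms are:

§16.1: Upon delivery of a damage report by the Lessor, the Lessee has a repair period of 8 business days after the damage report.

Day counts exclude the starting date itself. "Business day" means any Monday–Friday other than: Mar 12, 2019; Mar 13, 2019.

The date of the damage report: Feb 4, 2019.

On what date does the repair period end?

From Monday, Feb 4, 2019, 8 business days (Feb 5, Feb 6, Feb 7, Feb 8, Feb 11, Feb 12, Feb 13, Feb 14, skipping weekends) brings us to Thursday, Feb 14, 2019, which is the last day of the repair period.

Feb 14, 2019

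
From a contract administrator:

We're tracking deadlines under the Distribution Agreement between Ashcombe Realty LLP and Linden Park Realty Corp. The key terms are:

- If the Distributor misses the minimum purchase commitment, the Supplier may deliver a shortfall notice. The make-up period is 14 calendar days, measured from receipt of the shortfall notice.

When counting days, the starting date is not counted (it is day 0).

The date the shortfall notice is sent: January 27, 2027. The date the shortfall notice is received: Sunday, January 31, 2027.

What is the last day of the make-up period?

February 14, 2027

The last day of the make-up period: January 31, 2027 + 14 days = February 14, 2027.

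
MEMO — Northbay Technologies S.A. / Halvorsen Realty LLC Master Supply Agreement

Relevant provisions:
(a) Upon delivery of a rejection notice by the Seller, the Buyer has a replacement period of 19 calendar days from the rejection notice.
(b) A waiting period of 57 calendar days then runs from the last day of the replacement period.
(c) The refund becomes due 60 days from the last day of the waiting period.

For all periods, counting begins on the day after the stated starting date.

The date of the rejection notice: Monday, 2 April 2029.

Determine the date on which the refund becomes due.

16 August 2029

The last day of the replacement period: 2 April 2029 + 19 days = 21 April 2029.
The last day of the waiting period: 57 calendar days after 21 April 2029 is 17 June 2029.
The date on which the refund becomes due: 60 calendar days after 17 June 2029 is 16 August 2029.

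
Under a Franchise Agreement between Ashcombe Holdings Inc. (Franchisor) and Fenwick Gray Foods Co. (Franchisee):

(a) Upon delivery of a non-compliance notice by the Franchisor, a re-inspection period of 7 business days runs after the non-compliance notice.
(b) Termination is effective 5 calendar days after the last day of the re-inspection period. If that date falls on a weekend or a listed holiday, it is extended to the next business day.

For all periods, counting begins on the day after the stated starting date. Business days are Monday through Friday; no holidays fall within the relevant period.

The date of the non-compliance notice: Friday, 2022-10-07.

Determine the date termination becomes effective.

2022-10-24

The last day of the re-inspection period: counting 7 business days from Friday, 2022-10-07 (Oct 10, Oct 11, Oct 12, Oct 13, Oct 14, Oct 17, Oct 18, skipping weekends) reaches Tuesday, 2022-10-18.
The date termination becomes effective: 2022-10-18 + 5 days = 2022-10-23. That falls on a Sunday, so it rolls to the next business day, Monday, 2022-10-24.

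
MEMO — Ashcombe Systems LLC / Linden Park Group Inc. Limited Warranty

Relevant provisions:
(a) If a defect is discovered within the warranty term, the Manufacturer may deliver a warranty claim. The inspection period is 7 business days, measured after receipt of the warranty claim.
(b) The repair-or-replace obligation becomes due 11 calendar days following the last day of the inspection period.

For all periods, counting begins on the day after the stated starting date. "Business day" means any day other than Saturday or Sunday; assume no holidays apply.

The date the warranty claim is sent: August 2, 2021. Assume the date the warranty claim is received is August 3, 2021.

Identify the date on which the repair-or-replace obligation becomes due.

August 23, 2021

From Tuesday, August 3, 2021, 7 business days (Aug 4, Aug 5, Aug 6, Aug 9, Aug 10, Aug 11, Aug 12, skipping weekends) brings us to Thursday, August 12, 2021, which is the last day of the inspection period.
The date on which the repair-or-replace obligation becomes due: August 12, 2021 + 11 days = August 23, 2021.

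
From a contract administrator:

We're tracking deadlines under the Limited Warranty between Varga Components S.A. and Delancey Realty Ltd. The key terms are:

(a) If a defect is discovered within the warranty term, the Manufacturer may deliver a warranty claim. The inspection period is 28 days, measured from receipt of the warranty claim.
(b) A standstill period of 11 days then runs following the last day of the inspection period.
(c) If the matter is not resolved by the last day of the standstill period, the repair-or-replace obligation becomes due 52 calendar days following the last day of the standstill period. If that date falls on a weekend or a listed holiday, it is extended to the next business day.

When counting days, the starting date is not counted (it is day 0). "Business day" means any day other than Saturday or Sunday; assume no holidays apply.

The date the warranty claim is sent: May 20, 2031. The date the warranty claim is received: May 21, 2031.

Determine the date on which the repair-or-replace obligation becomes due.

The last day of the inspection period: 28 calendar days after May 21, 2031 is Jun 18, 2031.
Adding 11 calendar days to Jun 18, 2031 gives Jun 29, 2031, which is the last day of the standstill period.
The date on which the repair-or-replace obligation becomes due: Jun 29, 2031 + 52 days = Aug 20, 2031. Aug 20, 2031 is a Wednesday, so no roll-forward applies.

Aug 20, 2031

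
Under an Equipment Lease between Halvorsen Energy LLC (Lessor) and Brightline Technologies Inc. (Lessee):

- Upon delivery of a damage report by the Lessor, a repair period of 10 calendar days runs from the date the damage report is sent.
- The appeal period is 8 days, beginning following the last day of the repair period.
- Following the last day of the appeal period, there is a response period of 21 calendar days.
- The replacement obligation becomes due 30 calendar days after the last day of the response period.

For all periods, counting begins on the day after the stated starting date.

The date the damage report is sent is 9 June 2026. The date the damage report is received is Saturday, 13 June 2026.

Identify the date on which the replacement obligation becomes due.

17 August 2026

The last day of the repair period: 9 June 2026 + 10 days = 19 June 2026.
The last day of the appeal period: 8 calendar days after 19 June 2026 is 27 June 2026.
The last day of the response period: 21 calendar days after 27 June 2026 is 18 July 2026.
The date on which the replacement obligation becomes due: 18 July 2026 + 30 days = 17 August 2026.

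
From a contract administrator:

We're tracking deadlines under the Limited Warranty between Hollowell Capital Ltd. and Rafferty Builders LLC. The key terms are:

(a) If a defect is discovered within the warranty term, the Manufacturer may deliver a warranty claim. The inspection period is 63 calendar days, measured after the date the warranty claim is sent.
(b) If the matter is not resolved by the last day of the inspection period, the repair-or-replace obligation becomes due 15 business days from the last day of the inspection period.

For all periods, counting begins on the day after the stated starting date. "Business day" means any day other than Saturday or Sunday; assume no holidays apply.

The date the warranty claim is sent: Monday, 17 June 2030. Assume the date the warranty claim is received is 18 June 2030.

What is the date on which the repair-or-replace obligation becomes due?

9 September 2030

Adding 63 calendar days to 17 June 2030 gives 19 August 2030, which is the last day of the inspection period.
From Monday, 19 August 2030, 15 business days (Aug 20, Aug 21, Aug 22, Aug 23, …, Sep 5, Sep 6, Sep 9, skipping weekends) brings us to Monday, 9 September 2030, which is the date on which the repair-or-replace obligation becomes due.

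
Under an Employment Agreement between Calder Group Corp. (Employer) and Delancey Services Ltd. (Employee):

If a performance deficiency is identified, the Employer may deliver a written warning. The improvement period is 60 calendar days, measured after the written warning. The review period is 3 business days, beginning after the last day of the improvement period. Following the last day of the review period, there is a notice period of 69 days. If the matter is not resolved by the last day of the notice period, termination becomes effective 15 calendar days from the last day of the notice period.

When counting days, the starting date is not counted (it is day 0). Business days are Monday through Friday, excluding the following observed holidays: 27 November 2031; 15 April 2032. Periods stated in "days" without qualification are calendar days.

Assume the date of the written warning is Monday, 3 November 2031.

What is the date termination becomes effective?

The last day of the improvement period: 60 calendar days after 3 November 2031 is 2 January 2032.
The last day of the review period: 3 business days after Friday, 2 January 2032, skipping weekends — Jan 5, Jan 6, Jan 7 — lands on Wednesday, 7 January 2032.
The last day of the notice period: 69 calendar days after 7 January 2032 is 16 March 2032.
Adding 15 calendar days to 16 March 2032 gives 31 March 2032, which is the date termination becomes effective.

31 March 2032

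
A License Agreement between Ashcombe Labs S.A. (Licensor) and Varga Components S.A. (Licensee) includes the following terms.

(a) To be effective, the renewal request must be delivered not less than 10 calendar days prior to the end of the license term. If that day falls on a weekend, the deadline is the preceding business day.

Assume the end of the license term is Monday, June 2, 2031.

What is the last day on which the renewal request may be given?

May 23, 2031

Counting back 10 calendar days from June 2, 2031 gives May 23, 2031. That is a Friday, so no adjustment is needed.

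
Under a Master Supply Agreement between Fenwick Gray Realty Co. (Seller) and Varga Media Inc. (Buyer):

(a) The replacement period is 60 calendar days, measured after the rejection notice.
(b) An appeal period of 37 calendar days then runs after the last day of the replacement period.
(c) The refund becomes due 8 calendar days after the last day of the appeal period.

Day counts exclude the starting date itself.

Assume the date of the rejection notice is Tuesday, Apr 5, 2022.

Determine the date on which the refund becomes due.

Jul 19, 2022

The last day of the replacement period: Apr 5, 2022 + 60 days = Jun 4, 2022.
The last day of the appeal period: 37 calendar days after Jun 4, 2022 is Jul 11, 2022.
The date on which the refund becomes due: 8 calendar days after Jul 11, 2022 is Jul 19, 2022.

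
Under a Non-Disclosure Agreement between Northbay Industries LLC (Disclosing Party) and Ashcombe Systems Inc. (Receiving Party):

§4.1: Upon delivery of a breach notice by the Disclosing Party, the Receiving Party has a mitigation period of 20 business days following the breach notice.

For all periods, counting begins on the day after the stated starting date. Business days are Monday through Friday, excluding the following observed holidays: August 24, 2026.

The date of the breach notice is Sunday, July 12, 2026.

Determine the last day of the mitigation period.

From Sunday, July 12, 2026, 20 business days (Jul 13, Jul 14, Jul 15, Jul 16, …, Aug 5, Aug 6, Aug 7, skipping weekends) brings us to Friday, August 7, 2026, which is the last day of the mitigation period.

August 7, 2026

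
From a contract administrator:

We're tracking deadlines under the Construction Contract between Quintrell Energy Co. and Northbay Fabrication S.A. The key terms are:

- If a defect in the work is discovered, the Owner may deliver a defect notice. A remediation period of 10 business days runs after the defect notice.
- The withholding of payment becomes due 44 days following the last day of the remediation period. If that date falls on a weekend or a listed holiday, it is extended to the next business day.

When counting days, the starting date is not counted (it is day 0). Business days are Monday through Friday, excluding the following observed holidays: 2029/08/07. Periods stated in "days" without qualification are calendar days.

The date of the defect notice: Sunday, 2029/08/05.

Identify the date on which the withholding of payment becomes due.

The last day of the remediation period: 10 business days after Sunday, 2029/08/05, skipping weekends and the listed holiday on Aug 7 — Aug 6, Aug 8, Aug 9, Aug 10, Aug 13, Aug 14, Aug 15, Aug 16, Aug 17, Aug 20 — lands on Monday, 2029/08/20.
Adding 44 calendar days to 2029/08/20 gives 2029/10/03, which is the date on which the withholding of payment becomes due. 2029/10/03 is a Wednesday and is not a listed holiday, so no roll-forward applies.

2029/10/03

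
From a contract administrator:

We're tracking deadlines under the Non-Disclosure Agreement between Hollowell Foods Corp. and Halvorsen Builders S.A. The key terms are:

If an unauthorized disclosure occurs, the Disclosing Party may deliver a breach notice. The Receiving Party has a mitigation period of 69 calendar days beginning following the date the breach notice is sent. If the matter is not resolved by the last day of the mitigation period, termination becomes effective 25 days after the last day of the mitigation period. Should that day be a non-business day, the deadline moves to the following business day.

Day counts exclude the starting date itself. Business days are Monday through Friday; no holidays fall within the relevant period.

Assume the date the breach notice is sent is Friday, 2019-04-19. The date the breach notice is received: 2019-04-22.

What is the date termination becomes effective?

2019-07-22

The last day of the mitigation period: 2019-04-19 + 69 days = 2019-06-27.
The date termination becomes effective: 25 calendar days after 2019-06-27 is 2019-07-22. 2019-07-22 is a Monday, so no roll-forward applies.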